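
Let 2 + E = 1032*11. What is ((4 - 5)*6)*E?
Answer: -68100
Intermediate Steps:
E = 11350 (E = -2 + 1032*11 = -2 + 11352 = 11350)
((4 - 5)*6)*E = ((4 - 5)*6)*11350 = -1*6*11350 = -6*11350 = -68100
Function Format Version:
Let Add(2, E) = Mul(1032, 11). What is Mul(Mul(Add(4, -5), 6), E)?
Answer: -68100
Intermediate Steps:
E = 11350 (E = Add(-2, Mul(1032, 11)) = Add(-2, 11352) = 11350)
Mul(Mul(Add(4, -5), 6), E) = Mul(Mul(Add(4, -5), 6), 11350) = Mul(Mul(-1, 6), 11350) = Mul(-6, 11350) = -68100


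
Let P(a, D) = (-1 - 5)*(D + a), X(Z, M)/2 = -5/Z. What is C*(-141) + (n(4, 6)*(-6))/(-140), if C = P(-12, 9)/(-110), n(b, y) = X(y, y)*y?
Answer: 8718/385 ≈ 22.644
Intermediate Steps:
X(Z, M) = -10/Z (X(Z, M) = 2*(-5/Z) = -10/Z)
P(a, D) = -6*D - 6*a (P(a, D) = -6*(D + a) = -6*D - 6*a)
n(b, y) = -10 (n(b, y) = (-10/y)*y = -10)
C = -9/55 (C = (-6*9 - 6*(-12))/(-110) = (-54 + 72)*(-1/110) = 18*(-1/110) = -9/55 ≈ -0.16364)
C*(-141) + (n(4, 6)*(-6))/(-140) = -9/55*(-141) - 10*(-6)/(-140) = 1269/55 + 60*(-1/140) = 1269/55 - 3/7 = 8718/385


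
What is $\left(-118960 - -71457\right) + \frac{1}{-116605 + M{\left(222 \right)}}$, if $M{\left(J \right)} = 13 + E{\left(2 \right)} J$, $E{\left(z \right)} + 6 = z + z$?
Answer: $- \frac{5559561109}{117036} \approx -47503.0$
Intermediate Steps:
$E{\left(z \right)} = -6 + 2 z$ ($E{\left(z \right)} = -6 + \left(z + z\right) = -6 + 2 z$)
$M{\left(J \right)} = 13 - 2 J$ ($M{\left(J \right)} = 13 + \left(-6 + 2 \cdot 2\right) J = 13 + \left(-6 + 4\right) J = 13 - 2 J$)
$\left(-118960 - -71457\right) + \frac{1}{-116605 + M{\left(222 \right)}} = \left(-118960 - -71457\right) + \frac{1}{-116605 + \left(13 - 444\right)} = \left(-118960 + 71457\right) + \frac{1}{-116605 + \left(13 - 444\right)} = -47503 + \frac{1}{-116605 - 431} = -47503 + \frac{1}{-117036} = -47503 - \frac{1}{117036} = - \frac{5559561109}{117036}$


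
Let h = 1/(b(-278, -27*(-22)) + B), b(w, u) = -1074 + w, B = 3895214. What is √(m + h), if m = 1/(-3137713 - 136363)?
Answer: I*√493845489506964777/3187200030378 ≈ 0.00022049*I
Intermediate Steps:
h = 1/3893862 (h = 1/((-1074 - 278) + 3895214) = 1/(-1352 + 3895214) = 1/3893862 ≈ 2.5681e-7)
m = -1/3274076 (m = 1/(-3274076) = -1/3274076 ≈ -3.0543e-7)
√(m + h) = √(-1/3274076 + 1/3893862) = √(-309893/6374400060756) = I*√493845489506964777/3187200030378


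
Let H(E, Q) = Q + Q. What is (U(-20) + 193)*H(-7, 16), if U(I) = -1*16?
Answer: 5664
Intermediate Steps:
U(I) = -16
H(E, Q) = 2*Q
(U(-20) + 193)*H(-7, 16) = (-16 + 193)*(2*16) = 177*32 = 5664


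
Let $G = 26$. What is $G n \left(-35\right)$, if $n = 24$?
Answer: $-21840$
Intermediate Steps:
$G n \left(-35\right) = 26 \cdot 24 \left(-35\right) = 624 \left(-35\right) = -21840$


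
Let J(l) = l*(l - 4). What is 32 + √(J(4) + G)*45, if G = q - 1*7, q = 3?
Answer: 32 + 90*I ≈ 32.0 + 90.0*I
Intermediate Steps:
J(l) = l*(-4 + l)
G = -4 (G = 3 - 1*7 = 3 - 7 = -4)
32 + √(J(4) + G)*45 = 32 + √(4*(-4 + 4) - 4)*45 = 32 + √(4*0 - 4)*45 = 32 + √(0 - 4)*45 = 32 + √(-4)*45 = 32 + (2*I)*45 = 32 + 90*I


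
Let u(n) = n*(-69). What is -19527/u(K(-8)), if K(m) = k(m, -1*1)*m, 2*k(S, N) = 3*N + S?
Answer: 283/44 ≈ 6.4318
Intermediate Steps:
k(S, N) = S/2 + 3*N/2 (k(S, N) = (3*N + S)/2 = (S + 3*N)/2 = S/2 + 3*N/2)
K(m) = m*(-3/2 + m/2) (K(m) = (m/2 + 3*(-1*1)/2)*m = (m/2 + (3/2)*(-1))*m = (m/2 - 3/2)*m = (-3/2 + m/2)*m = m*(-3/2 + m/2))
u(n) = -69*n
-19527/u(K(-8)) = -19527*1/(276*(-3 - 8)) = -19527/((-69*(-8)*(-11)/2)) = -19527/((-69*44)) = -19527/(-3036) = -19527*(-1/3036) = 283/44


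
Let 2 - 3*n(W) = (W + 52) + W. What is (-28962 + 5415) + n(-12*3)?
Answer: -70619/3 ≈ -23540.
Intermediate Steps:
n(W) = -50/3 - 2*W/3 (n(W) = 2/3 - ((W + 52) + W)/3 = 2/3 - ((52 + W) + W)/3 = 2/3 - (52 + 2*W)/3 = 2/3 + (-52/3 - 2*W/3) = -50/3 - 2*W/3)
(-28962 + 5415) + n(-12*3) = (-28962 + 5415) + (-50/3 - (-8)*3) = -23547 + (-50/3 - 2/3*(-36)) = -23547 + (-50/3 + 24) = -23547 + 22/3 = -70619/3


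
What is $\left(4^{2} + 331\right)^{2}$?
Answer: $120409$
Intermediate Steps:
$\left(4^{2} + 331\right)^{2} = \left(16 + 331\right)^{2} = 347^{2} = 120409$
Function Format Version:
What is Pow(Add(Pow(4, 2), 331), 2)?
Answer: 120409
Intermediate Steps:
Pow(Add(Pow(4, 2), 331), 2) = Pow(Add(16, 331), 2) = Pow(347, 2) = 120409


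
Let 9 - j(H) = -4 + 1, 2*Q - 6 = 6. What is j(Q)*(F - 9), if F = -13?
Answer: -264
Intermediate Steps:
Q = 6 (Q = 3 + (½)*6 = 3 + 3 = 6)
j(H) = 12 (j(H) = 9 - (-4 + 1) = 9 - 1*(-3) = 9 + 3 = 12)
j(Q)*(F - 9) = 12*(-13 - 9) = 12*(-22) = -264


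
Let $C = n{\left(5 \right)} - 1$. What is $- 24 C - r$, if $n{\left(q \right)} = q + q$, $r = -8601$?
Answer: $8385$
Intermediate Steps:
$n{\left(q \right)} = 2 q$
$C = 9$ ($C = 2 \cdot 5 - 1 = 10 - 1 = 9$)
$- 24 C - r = \left(-24\right) 9 - -8601 = -216 + 8601 = 8385$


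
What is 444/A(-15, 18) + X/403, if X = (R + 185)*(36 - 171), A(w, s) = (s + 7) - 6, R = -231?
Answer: 296922/7657 ≈ 38.778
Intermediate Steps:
A(w, s) = 1 + s (A(w, s) = (7 + s) - 6 = 1 + s)
X = 6210 (X = (-231 + 185)*(36 - 171) = -46*(-135) = 6210)
444/A(-15, 18) + X/403 = 444/(1 + 18) + 6210/403 = 444/19 + 6210*(1/403) = 444*(1/19) + 6210/403 = 444/19 + 6210/403 = 296922/7657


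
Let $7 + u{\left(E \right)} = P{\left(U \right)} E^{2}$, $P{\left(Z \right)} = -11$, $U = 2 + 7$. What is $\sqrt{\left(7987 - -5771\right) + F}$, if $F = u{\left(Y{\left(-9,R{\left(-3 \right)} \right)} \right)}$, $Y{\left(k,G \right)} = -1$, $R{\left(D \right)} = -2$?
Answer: $2 \sqrt{3435} \approx 117.22$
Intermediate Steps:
$U = 9$
$u{\left(E \right)} = -7 - 11 E^{2}$
$F = -18$ ($F = -7 - 11 \left(-1\right)^{2} = -7 - 11 = -18$)
$\sqrt{\left(7987 - -5771\right) + F} = \sqrt{\left(7987 - -5771\right) - 18} = \sqrt{\left(7987 + 5771\right) - 18} = \sqrt{13758 - 18} = \sqrt{13740} = 2 \sqrt{3435}$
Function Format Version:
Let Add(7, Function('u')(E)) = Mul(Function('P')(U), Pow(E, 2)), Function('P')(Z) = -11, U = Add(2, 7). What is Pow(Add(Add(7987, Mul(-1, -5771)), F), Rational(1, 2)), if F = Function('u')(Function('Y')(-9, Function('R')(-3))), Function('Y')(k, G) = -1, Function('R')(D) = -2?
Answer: Mul(2, Pow(3435, Rational(1, 2))) ≈ 117.22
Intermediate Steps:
U = 9
Function('u')(E) = Add(-7, Mul(-11, Pow(E, 2)))
F = -18 (F = Add(-7, Mul(-11, Pow(-1, 2))) = Add(-7, Mul(-11, 1)) = Add(-7, -11) = -18)
Pow(Add(Add(7987, Mul(-1, -5771)), F), Rational(1, 2)) = Pow(Add(Add(7987, Mul(-1, -5771)), -18), Rational(1, 2)) = Pow(Add(Add(7987, 5771), -18), Rational(1, 2)) = Pow(Add(13758, -18), Rational(1, 2)) = Pow(13740, Rational(1, 2)) = Mul(2, Pow(3435, Rational(1, 2)))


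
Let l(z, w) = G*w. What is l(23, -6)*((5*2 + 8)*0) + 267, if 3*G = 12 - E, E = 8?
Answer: 267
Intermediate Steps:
G = 4/3 (G = (12 - 1*8)/3 = (12 - 8)/3 = (⅓)*4 = 4/3 ≈ 1.3333)
l(z, w) = 4*w/3
l(23, -6)*((5*2 + 8)*0) + 267 = ((4/3)*(-6))*((5*2 + 8)*0) + 267 = -8*(10 + 8)*0 + 267 = -144*0 + 267 = -8*0 + 267 = 0 + 267 = 267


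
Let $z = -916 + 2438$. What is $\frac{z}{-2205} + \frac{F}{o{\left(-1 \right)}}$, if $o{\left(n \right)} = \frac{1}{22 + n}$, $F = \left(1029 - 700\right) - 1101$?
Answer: $- \frac{35748982}{2205} \approx -16213.0$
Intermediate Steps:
$z = 1522$
$F = -772$ ($F = 329 - 1101 = -772$)
$\frac{z}{-2205} + \frac{F}{o{\left(-1 \right)}} = \frac{1522}{-2205} - \frac{772}{\frac{1}{22 - 1}} = 1522 \left(- \frac{1}{2205}\right) - \frac{772}{\frac{1}{21}} = - \frac{1522}{2205} - 772 \frac{1}{\frac{1}{21}} = - \frac{1522}{2205} - 16212 = - \frac{35748982}{2205}$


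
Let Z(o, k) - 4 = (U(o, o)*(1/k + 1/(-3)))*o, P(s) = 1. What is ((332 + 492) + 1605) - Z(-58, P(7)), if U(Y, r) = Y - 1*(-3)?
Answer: 895/3 ≈ 298.33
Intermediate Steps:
U(Y, r) = 3 + Y (U(Y, r) = Y + 3 = 3 + Y)
Z(o, k) = 4 + o*(3 + o)*(-1/3 + 1/k) (Z(o, k) = 4 + ((3 + o)*(1/k + 1/(-3)))*o = 4 + ((3 + o)*(1/k + 1*(-1/3)))*o = 4 + ((3 + o)*(1/k - 1/3))*o = 4 + ((3 + o)*(-1/3 + 1/k))*o = 4 + o*(3 + o)*(-1/3 + 1/k))
((332 + 492) + 1605) - Z(-58, P(7)) = ((332 + 492) + 1605) - (-58*(3 - 58) + (1/3)*1*(12 - 1*(-58)*(3 - 58)))/1 = (824 + 1605) - (-58*(-55) + (1/3)*1*(12 - 1*(-58)*(-55))) = 2429 - (3190 + (1/3)*1*(12 - 3190)) = 2429 - (3190 + (1/3)*1*(-3178)) = 2429 - (3190 - 3178/3) = 2429 - 6392/3 = 895/3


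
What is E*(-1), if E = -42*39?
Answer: 1638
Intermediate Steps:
E = -1638
E*(-1) = -1638*(-1) = 1638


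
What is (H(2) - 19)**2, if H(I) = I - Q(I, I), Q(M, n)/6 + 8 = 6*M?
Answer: 1681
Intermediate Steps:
Q(M, n) = -48 + 36*M (Q(M, n) = -48 + 6*(6*M) = -48 + 36*M)
H(I) = 48 - 35*I (H(I) = I - (-48 + 36*I) = I + (48 - 36*I) = 48 - 35*I)
(H(2) - 19)**2 = ((48 - 35*2) - 19)**2 = ((48 - 70) - 19)**2 = (-22 - 19)**2 = (-41)**2 = 1681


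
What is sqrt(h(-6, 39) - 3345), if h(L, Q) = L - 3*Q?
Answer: 34*I*sqrt(3) ≈ 58.89*I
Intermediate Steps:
sqrt(h(-6, 39) - 3345) = sqrt((-6 - 3*39) - 3345) = sqrt((-6 - 117) - 3345) = sqrt(-123 - 3345) = sqrt(-3468) = 34*I*sqrt(3)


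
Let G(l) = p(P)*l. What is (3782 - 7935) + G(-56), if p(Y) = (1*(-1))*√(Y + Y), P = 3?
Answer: -4153 + 56*√6 ≈ -4015.8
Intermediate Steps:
p(Y) = -√2*√Y (p(Y) = -√(2*Y) = -√2*√Y)
G(l) = -l*√6 (G(l) = (-√2*√3)*l = (-√6)*l = -l*√6)
(3782 - 7935) + G(-56) = (3782 - 7935) - 1*(-56)*√6 = -4153 + 56*√6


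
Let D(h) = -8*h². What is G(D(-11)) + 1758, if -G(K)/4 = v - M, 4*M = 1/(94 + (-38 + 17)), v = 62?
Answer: 110231/73 ≈ 1510.0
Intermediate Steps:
M = 1/292 (M = 1/(4*(94 + (-38 + 17))) = 1/(4*(94 - 21)) = (¼)/73 = (¼)*(1/73) = 1/292 ≈ 0.0034247)
G(K) = -18103/73 (G(K) = -4*(62 - 1*1/292) = -4*(62 - 1/292) = -4*18103/292 = -18103/73)
G(D(-11)) + 1758 = -18103/73 + 1758 = 110231/73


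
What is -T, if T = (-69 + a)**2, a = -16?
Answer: -7225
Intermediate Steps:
T = 7225 (T = (-69 - 16)**2 = (-85)**2 = 7225)
-T = -1*7225 = -7225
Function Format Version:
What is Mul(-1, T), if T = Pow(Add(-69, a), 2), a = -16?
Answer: -7225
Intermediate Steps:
T = 7225 (T = Pow(Add(-69, -16), 2) = Pow(-85, 2) = 7225)
Mul(-1, T) = Mul(-1, 7225) = -7225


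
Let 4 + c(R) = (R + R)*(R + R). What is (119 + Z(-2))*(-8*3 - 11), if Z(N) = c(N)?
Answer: -4585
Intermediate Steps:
c(R) = -4 + 4*R² (c(R) = -4 + (R + R)*(R + R) = -4 + (2*R)*(2*R) = -4 + 4*R²)
Z(N) = -4 + 4*N²
(119 + Z(-2))*(-8*3 - 11) = (119 + (-4 + 4*(-2)²))*(-8*3 - 11) = (119 + (-4 + 4*4))*(-24 - 11) = (119 + (-4 + 16))*(-35) = (119 + 12)*(-35) = 131*(-35) = -4585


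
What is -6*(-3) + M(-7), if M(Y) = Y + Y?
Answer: 4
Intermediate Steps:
M(Y) = 2*Y
-6*(-3) + M(-7) = -6*(-3) + 2*(-7) = 18 - 14 = 4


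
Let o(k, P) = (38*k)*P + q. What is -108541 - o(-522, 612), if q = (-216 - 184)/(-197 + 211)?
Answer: 84217837/7 ≈ 1.2031e+7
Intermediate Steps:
q = -200/7 (q = -400/14 = -400*1/14 = -200/7 ≈ -28.571)
o(k, P) = -200/7 + 38*P*k (o(k, P) = (38*k)*P - 200/7 = 38*P*k - 200/7 = -200/7 + 38*P*k)
-108541 - o(-522, 612) = -108541 - (-200/7 + 38*612*(-522)) = -108541 - (-200/7 - 12139632) = -108541 - 1*(-84977624/7) = -108541 + 84977624/7 = 84217837/7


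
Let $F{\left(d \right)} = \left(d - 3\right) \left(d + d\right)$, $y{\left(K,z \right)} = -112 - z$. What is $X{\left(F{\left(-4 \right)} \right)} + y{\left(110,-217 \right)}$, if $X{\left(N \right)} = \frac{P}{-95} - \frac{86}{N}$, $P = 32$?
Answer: $\frac{274319}{2660} \approx 103.13$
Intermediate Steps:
$F{\left(d \right)} = 2 d \left(-3 + d\right)$ ($F{\left(d \right)} = \left(-3 + d\right) 2 d = 2 d \left(-3 + d\right)$)
$X{\left(N \right)} = - \frac{32}{95} - \frac{86}{N}$ ($X{\left(N \right)} = \frac{32}{-95} - \frac{86}{N} = 32 \left(- \frac{1}{95}\right) - \frac{86}{N} = - \frac{32}{95} - \frac{86}{N}$)
$X{\left(F{\left(-4 \right)} \right)} + y{\left(110,-217 \right)} = \left(- \frac{32}{95} - \frac{86}{2 \left(-4\right) \left(-3 - 4\right)}\right) - -105 = \left(- \frac{32}{95} - \frac{86}{2 \left(-4\right) \left(-7\right)}\right) + \left(-112 + 217\right) = \left(- \frac{32}{95} - \frac{86}{56}\right) + 105 = \left(- \frac{32}{95} - \frac{43}{28}\right) + 105 = - \frac{4981}{2660} + 105 = \frac{274319}{2660}$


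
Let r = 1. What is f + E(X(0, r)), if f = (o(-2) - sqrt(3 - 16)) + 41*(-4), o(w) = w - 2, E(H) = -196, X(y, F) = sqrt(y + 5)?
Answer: -364 - I*sqrt(13) ≈ -364.0 - 3.6056*I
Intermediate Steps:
X(y, F) = sqrt(5 + y)
o(w) = -2 + w
f = -168 - I*sqrt(13) (f = ((-2 - 2) - sqrt(3 - 16)) + 41*(-4) = (-4 - sqrt(-13)) - 164 = (-4 - I*sqrt(13)) - 164 = -168 - I*sqrt(13) ≈ -168.0 - 3.6056*I)
f + E(X(0, r)) = (-168 - I*sqrt(13)) - 196 = -364 - I*sqrt(13)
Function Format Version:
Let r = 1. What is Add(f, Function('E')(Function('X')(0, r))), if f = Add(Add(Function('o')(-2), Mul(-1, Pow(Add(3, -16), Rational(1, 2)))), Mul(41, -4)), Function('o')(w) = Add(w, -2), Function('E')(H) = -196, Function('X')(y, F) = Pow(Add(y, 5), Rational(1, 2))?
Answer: Add(-364, Mul(-1, I, Pow(13, Rational(1, 2)))) ≈ Add(-364.00, Mul(-3.6056, I))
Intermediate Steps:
Function('X')(y, F) = Pow(Add(5, y), Rational(1, 2))
Function('o')(w) = Add(-2, w)
f = Add(-168, Mul(-1, I, Pow(13, Rational(1, 2)))) (f = Add(Add(Add(-2, -2), Mul(-1, Pow(Add(3, -16), Rational(1, 2)))), Mul(41, -4)) = Add(Add(-4, Mul(-1, Pow(-13, Rational(1, 2)))), -164) = Add(Add(-4, Mul(-1, Mul(I, Pow(13, Rational(1, 2))))), -164) = Add(Add(-4, Mul(-1, I, Pow(13, Rational(1, 2)))), -164) = Add(-168, Mul(-1, I, Pow(13, Rational(1, 2)))) ≈ Add(-168.00, Mul(-3.6056, I)))
Add(f, Function('E')(Function('X')(0, r))) = Add(Add(-168, Mul(-1, I, Pow(13, Rational(1, 2)))), -196) = Add(-364, Mul(-1, I, Pow(13, Rational(1, 2))))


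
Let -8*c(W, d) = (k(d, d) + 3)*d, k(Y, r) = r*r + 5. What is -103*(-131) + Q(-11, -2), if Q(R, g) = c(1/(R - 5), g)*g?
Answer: 13487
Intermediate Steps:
k(Y, r) = 5 + r² (k(Y, r) = r² + 5 = 5 + r²)
c(W, d) = -d*(8 + d²)/8 (c(W, d) = -((5 + d²) + 3)*d/8 = -(8 + d²)*d/8 = -d*(8 + d²)/8)
Q(R, g) = g*(-g - g³/8) (Q(R, g) = (-g - g³/8)*g = g*(-g - g³/8))
-103*(-131) + Q(-11, -2) = -103*(-131) + (-1*(-2)² - ⅛*(-2)⁴) = 13493 + (-1*4 - ⅛*16) = 13493 + (-4 - 2) = 13493 - 6 = 13487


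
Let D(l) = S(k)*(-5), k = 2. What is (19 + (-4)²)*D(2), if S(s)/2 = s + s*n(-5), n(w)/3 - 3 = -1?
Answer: -4900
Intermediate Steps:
n(w) = 6 (n(w) = 9 + 3*(-1) = 9 - 3 = 6)
S(s) = 14*s (S(s) = 2*(s + s*6) = 2*(s + 6*s) = 2*(7*s) = 14*s)
D(l) = -140 (D(l) = (14*2)*(-5) = 28*(-5) = -140)
(19 + (-4)²)*D(2) = (19 + (-4)²)*(-140) = (19 + 16)*(-140) = 35*(-140) = -4900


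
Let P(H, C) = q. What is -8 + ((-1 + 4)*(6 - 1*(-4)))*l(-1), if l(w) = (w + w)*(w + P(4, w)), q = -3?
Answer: 232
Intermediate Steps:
P(H, C) = -3
l(w) = 2*w*(-3 + w) (l(w) = (w + w)*(w - 3) = (2*w)*(-3 + w) = 2*w*(-3 + w))
-8 + ((-1 + 4)*(6 - 1*(-4)))*l(-1) = -8 + ((-1 + 4)*(6 - 1*(-4)))*(2*(-1)*(-3 - 1)) = -8 + (3*(6 + 4))*(2*(-1)*(-4)) = -8 + (3*10)*8 = -8 + 30*8 = -8 + 240 = 232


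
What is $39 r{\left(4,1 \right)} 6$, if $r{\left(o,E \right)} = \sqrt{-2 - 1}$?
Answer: $234 i \sqrt{3} \approx 405.3 i$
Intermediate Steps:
$r{\left(o,E \right)} = i \sqrt{3}$ ($r{\left(o,E \right)} = \sqrt{-3} = i \sqrt{3}$)
$39 r{\left(4,1 \right)} 6 = 39 i \sqrt{3} \cdot 6 = 234 i \sqrt{3}$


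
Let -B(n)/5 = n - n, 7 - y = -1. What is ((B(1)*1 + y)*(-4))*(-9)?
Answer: 288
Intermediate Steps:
y = 8 (y = 7 - 1*(-1) = 7 + 1 = 8)
B(n) = 0 (B(n) = -5*(n - n) = -5*0 = 0)
((B(1)*1 + y)*(-4))*(-9) = ((0*1 + 8)*(-4))*(-9) = ((0 + 8)*(-4))*(-9) = (8*(-4))*(-9) = -32*(-9) = 288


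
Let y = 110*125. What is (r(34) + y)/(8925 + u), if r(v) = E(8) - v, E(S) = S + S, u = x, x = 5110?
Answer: 13732/14035 ≈ 0.97841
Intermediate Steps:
u = 5110
y = 13750
E(S) = 2*S
r(v) = 16 - v (r(v) = 2*8 - v = 16 - v)
(r(34) + y)/(8925 + u) = ((16 - 1*34) + 13750)/(8925 + 5110) = ((16 - 34) + 13750)/14035 = (-18 + 13750)*(1/14035) = 13732*(1/14035) = 13732/14035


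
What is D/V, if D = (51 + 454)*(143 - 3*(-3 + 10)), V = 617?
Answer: 61610/617 ≈ 99.854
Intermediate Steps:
D = 61610 (D = 505*(143 - 3*7) = 505*(143 - 21) = 505*122 = 61610)
D/V = 61610/617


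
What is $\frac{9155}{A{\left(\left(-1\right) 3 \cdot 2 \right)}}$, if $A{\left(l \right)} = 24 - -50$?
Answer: $\frac{9155}{74} \approx 123.72$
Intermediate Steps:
$A{\left(l \right)} = 74$ ($A{\left(l \right)} = 24 + 50 = 74$)
$\frac{9155}{A{\left(\left(-1\right) 3 \cdot 2 \right)}} = \frac{9155}{74}$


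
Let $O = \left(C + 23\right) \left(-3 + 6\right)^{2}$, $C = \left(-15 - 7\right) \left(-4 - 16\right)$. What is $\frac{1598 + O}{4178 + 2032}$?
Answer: $\frac{1153}{1242} \approx 0.92834$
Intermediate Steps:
$C = 440$ ($C = \left(-22\right) \left(-20\right) = 440$)
$O = 4167$ ($O = \left(440 + 23\right) \left(-3 + 6\right)^{2} = 463 \cdot 3^{2} = 463 \cdot 9 = 4167$)
$\frac{1598 + O}{4178 + 2032} = \frac{1598 + 4167}{4178 + 2032} = \frac{5765}{6210} = 5765 \cdot \frac{1}{6210} = \frac{1153}{1242}$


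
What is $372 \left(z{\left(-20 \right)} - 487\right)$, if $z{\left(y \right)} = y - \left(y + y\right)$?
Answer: $-173724$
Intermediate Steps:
$z{\left(y \right)} = - y$ ($z{\left(y \right)} = y - 2 y = - y$)
$372 \left(z{\left(-20 \right)} - 487\right) = 372 \left(\left(-1\right) \left(-20\right) - 487\right) = 372 \left(20 - 487\right) = 372 \left(-467\right) = -173724$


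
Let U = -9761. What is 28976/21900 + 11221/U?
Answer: 9273709/53441475 ≈ 0.17353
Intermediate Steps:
28976/21900 + 11221/U = 28976/21900 + 11221/(-9761) = 28976*(1/21900) + 11221*(-1/9761) = 7244/5475 - 11221/9761 = 9273709/53441475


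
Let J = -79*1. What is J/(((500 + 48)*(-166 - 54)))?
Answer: 79/120560 ≈ 0.00065528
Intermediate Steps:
J = -79
J/(((500 + 48)*(-166 - 54))) = -79*1/((-166 - 54)*(500 + 48)) = -79/(548*(-220)) = -79/(-120560) = -79*(-1/120560) = 79/120560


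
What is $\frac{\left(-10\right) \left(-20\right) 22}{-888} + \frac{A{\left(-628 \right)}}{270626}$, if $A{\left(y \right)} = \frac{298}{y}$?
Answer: $- \frac{46737126739}{9432398604} \approx -4.955$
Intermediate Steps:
$\frac{\left(-10\right) \left(-20\right) 22}{-888} + \frac{A{\left(-628 \right)}}{270626} = \frac{\left(-10\right) \left(-20\right) 22}{-888} + \frac{298 \frac{1}{-628}}{270626} = 200 \cdot 22 \left(- \frac{1}{888}\right) + 298 \left(- \frac{1}{628}\right) \frac{1}{270626} = 4400 \left(- \frac{1}{888}\right) - \frac{149}{84976564} = - \frac{550}{111} - \frac{149}{84976564} = - \frac{46737126739}{9432398604}$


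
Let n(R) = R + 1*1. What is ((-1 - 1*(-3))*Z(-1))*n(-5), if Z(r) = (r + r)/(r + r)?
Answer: -8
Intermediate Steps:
n(R) = 1 + R (n(R) = R + 1 = 1 + R)
Z(r) = 1 (Z(r) = (2*r)/((2*r)) = (2*r)*(1/(2*r)) = 1)
((-1 - 1*(-3))*Z(-1))*n(-5) = ((-1 - 1*(-3))*1)*(1 - 5) = ((-1 + 3)*1)*(-4) = (2*1)*(-4) = 2*(-4) = -8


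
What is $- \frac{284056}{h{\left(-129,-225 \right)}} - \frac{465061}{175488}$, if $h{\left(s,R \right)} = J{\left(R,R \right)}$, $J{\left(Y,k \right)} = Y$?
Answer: $\frac{16581260201}{13161600} \approx 1259.8$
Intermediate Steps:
$h{\left(s,R \right)} = R$
$- \frac{284056}{h{\left(-129,-225 \right)}} - \frac{465061}{175488} = - \frac{284056}{-225} - \frac{465061}{175488} = \left(-284056\right) \left(- \frac{1}{225}\right) - \frac{465061}{175488} = \frac{284056}{225} - \frac{465061}{175488} = \frac{16581260201}{13161600}$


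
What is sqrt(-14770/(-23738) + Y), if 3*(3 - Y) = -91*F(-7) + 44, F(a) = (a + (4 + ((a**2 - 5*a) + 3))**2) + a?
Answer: sqrt(35324596265959)/11869 ≈ 500.75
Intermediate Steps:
F(a) = (7 + a**2 - 5*a)**2 + 2*a (F(a) = (a + (4 + (3 + a**2 - 5*a))**2) + a = (a + (7 + a**2 - 5*a)**2) + a = (7 + a**2 - 5*a)**2 + 2*a)
Y = 250754 (Y = 3 - (-91*((7 + (-7)**2 - 5*(-7))**2 + 2*(-7)) + 44)/3 = 3 - (-91*((7 + 49 + 35)**2 - 14) + 44)/3 = 3 - (-91*(91**2 - 14) + 44)/3 = 3 - (-91*(8281 - 14) + 44)/3 = 3 - (-91*8267 + 44)/3 = 3 - (-752297 + 44)/3 = 3 - 1/3*(-752253) = 3 + 250751 = 250754)
sqrt(-14770/(-23738) + Y) = sqrt(-14770/(-23738) + 250754) = sqrt(-14770*(-1/23738) + 250754) = sqrt(7385/11869 + 250754) = sqrt(2976206611/11869) = sqrt(35324596265959)/11869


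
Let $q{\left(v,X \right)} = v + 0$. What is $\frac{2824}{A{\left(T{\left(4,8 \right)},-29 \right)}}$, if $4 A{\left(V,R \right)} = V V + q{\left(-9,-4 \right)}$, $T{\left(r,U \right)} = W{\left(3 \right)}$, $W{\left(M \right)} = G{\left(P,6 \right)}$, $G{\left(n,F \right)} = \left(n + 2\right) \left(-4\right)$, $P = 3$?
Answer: $\frac{11296}{391} \approx 28.89$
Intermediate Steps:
$G{\left(n,F \right)} = -8 - 4 n$ ($G{\left(n,F \right)} = \left(2 + n\right) \left(-4\right) = -8 - 4 n$)
$W{\left(M \right)} = -20$ ($W{\left(M \right)} = -8 - 12 = -20$)
$q{\left(v,X \right)} = v$
$T{\left(r,U \right)} = -20$
$A{\left(V,R \right)} = - \frac{9}{4} + \frac{V^{2}}{4}$ ($A{\left(V,R \right)} = \frac{V V - 9}{4} = \frac{V^{2} - 9}{4} = \frac{-9 + V^{2}}{4} = - \frac{9}{4} + \frac{V^{2}}{4}$)
$\frac{2824}{A{\left(T{\left(4,8 \right)},-29 \right)}} = \frac{2824}{- \frac{9}{4} + \frac{\left(-20\right)^{2}}{4}} = \frac{2824}{- \frac{9}{4} + \frac{1}{4} \cdot 400} = \frac{2824}{- \frac{9}{4} + 100} = \frac{2824}{\frac{391}{4}} = 2824 \cdot \frac{4}{391} = \frac{11296}{391}$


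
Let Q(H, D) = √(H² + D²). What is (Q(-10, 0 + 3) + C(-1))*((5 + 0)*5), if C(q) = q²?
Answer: 25 + 25*√109 ≈ 286.01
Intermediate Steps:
Q(H, D) = √(D² + H²)
(Q(-10, 0 + 3) + C(-1))*((5 + 0)*5) = (√((0 + 3)² + (-10)²) + (-1)²)*((5 + 0)*5) = (√(3² + 100) + 1)*(5*5) = (√(9 + 100) + 1)*25 = (√109 + 1)*25 = (1 + √109)*25 = 25 + 25*√109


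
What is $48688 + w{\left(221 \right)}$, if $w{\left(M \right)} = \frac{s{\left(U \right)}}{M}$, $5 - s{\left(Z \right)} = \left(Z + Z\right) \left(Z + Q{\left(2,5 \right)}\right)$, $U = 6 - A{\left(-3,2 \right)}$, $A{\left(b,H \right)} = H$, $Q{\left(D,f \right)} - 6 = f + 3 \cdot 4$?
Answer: $\frac{10759837}{221} \approx 48687.0$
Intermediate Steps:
$Q{\left(D,f \right)} = 18 + f$ ($Q{\left(D,f \right)} = 6 + \left(f + 3 \cdot 4\right) = 6 + \left(f + 12\right) = 6 + \left(12 + f\right) = 18 + f$)
$U = 4$ ($U = 6 - 2 = 4$)
$s{\left(Z \right)} = 5 - 2 Z \left(23 + Z\right)$ ($s{\left(Z \right)} = 5 - \left(Z + Z\right) \left(Z + \left(18 + 5\right)\right) = 5 - 2 Z \left(Z + 23\right) = 5 - 2 Z \left(23 + Z\right)$)
$w{\left(M \right)} = - \frac{211}{M}$ ($w{\left(M \right)} = \frac{5 - 184 - 2 \cdot 4^{2}}{M} = \frac{5 - 184 - 32}{M} = - \frac{211}{M}$)
$48688 + w{\left(221 \right)} = 48688 - \frac{211}{221} = \frac{10759837}{221}$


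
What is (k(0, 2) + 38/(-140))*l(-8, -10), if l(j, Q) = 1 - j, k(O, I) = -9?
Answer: -5841/70 ≈ -83.443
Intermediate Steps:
(k(0, 2) + 38/(-140))*l(-8, -10) = (-9 + 38/(-140))*(1 - 1*(-8)) = (-9 + 38*(-1/140))*(1 + 8) = (-9 - 19/70)*9 = -649/70*9 = -5841/70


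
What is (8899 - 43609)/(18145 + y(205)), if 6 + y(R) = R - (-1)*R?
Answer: -11570/6183 ≈ -1.8713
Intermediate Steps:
y(R) = -6 + 2*R (y(R) = -6 + (R - (-1)*R) = -6 + (R + R) = -6 + 2*R)
(8899 - 43609)/(18145 + y(205)) = (8899 - 43609)/(18145 + (-6 + 2*205)) = -34710/(18145 + (-6 + 410)) = -34710/(18145 + 404) = -34710/18549 = -34710*1/18549 = -11570/6183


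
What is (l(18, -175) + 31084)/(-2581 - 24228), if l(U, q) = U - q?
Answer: -31277/26809 ≈ -1.1667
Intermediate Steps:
(l(18, -175) + 31084)/(-2581 - 24228) = ((18 - 1*(-175)) + 31084)/(-2581 - 24228) = ((18 + 175) + 31084)/(-26809) = (193 + 31084)*(-1/26809) = 31277*(-1/26809) = -31277/26809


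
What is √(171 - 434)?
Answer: I*√263 ≈ 16.217*I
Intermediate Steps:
√(171 - 434) = √(-263) = I*√263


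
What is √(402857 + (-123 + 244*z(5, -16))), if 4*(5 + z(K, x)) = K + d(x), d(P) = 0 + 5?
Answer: 2*√100531 ≈ 634.13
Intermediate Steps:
d(P) = 5
z(K, x) = -15/4 + K/4 (z(K, x) = -5 + (K + 5)/4 = -5 + (5 + K)/4 = -5 + (5/4 + K/4) = -15/4 + K/4)
√(402857 + (-123 + 244*z(5, -16))) = √(402857 + (-123 + 244*(-15/4 + (¼)*5))) = √(402857 + (-123 + 244*(-15/4 + 5/4))) = √(402857 + (-123 + 244*(-5/2))) = √(402857 + (-123 - 610)) = √(402857 - 733) = √402124 = 2*√100531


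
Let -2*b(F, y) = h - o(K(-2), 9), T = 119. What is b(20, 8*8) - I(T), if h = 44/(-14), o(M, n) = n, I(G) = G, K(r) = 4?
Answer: -1581/14 ≈ -112.93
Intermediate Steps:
h = -22/7 (h = 44*(-1/14) = -22/7 ≈ -3.1429)
b(F, y) = 85/14 (b(F, y) = -(-22/7 - 1*9)/2 = -(-22/7 - 9)/2 = -½*(-85/7) = 85/14)
b(20, 8*8) - I(T) = 85/14 - 1*119 = 85/14 - 119 = -1581/14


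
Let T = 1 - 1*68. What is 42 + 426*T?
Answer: -28500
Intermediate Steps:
T = -67 (T = 1 - 68 = -67)
42 + 426*T = 42 + 426*(-67) = 42 - 28542 = -28500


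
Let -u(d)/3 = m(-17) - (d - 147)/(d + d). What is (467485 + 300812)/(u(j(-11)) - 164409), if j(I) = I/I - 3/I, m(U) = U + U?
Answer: -1024396/219305 ≈ -4.6711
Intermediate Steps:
m(U) = 2*U
j(I) = 1 - 3/I
u(d) = 102 + 3*(-147 + d)/(2*d) (u(d) = -3*(2*(-17) - (d - 147)/(d + d)) = -3*(-34 - (-147 + d)/(2*d)) = 102 + 3*(-147 + d)/(2*d))
(467485 + 300812)/(u(j(-11)) - 164409) = (467485 + 300812)/(9*(-49 + 23*((-3 - 11)/(-11)))/(2*(((-3 - 11)/(-11)))) - 164409) = 768297/(9*(-49 + 23*(-1/11*(-14)))/(2*((-1/11*(-14)))) - 164409) = 768297/(9*(-49 + 23*(14/11))/(2*(14/11)) - 164409) = 768297/((9/2)*(11/14)*(-49 + 322/11) - 164409) = 768297/((9/2)*(11/14)*(-217/11) - 164409) = 768297/(-279/4 - 164409) = 768297/(-657915/4) = 768297*(-4/657915) = -1024396/219305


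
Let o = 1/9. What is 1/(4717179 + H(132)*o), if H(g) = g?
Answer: 3/14151581 ≈ 2.1199e-7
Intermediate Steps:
o = ⅑ ≈ 0.11111
1/(4717179 + H(132)*o) = 1/(4717179 + 132*(⅑)) = 1/(4717179 + 44/3) = 1/(14151581/3) = 3/14151581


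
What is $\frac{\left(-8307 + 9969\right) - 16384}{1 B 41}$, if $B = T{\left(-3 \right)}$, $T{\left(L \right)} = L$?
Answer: $\frac{14722}{123} \approx 119.69$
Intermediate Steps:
$B = -3$
$\frac{\left(-8307 + 9969\right) - 16384}{1 B 41} = \frac{\left(-8307 + 9969\right) - 16384}{1 \left(-3\right) 41} = \frac{1662 - 16384}{\left(-3\right) 41} = - \frac{14722}{-123} = \left(-14722\right) \left(- \frac{1}{123}\right) = \frac{14722}{123}$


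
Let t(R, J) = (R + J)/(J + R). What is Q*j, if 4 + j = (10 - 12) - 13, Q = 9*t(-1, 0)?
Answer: -171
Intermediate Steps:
t(R, J) = 1 (t(R, J) = (J + R)/(J + R) = 1)
Q = 9 (Q = 9*1 = 9)
j = -19 (j = -4 + ((10 - 12) - 13) = -4 + (-2 - 13) = -4 - 15 = -19)
Q*j = 9*(-19) = -171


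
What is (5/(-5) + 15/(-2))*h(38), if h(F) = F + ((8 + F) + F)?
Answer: -1037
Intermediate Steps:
h(F) = 8 + 3*F (h(F) = F + (8 + 2*F) = 8 + 3*F)
(5/(-5) + 15/(-2))*h(38) = (5/(-5) + 15/(-2))*(8 + 3*38) = (5*(-⅕) + 15*(-½))*(8 + 114) = (-1 - 15/2)*122 = -17/2*122 = -1037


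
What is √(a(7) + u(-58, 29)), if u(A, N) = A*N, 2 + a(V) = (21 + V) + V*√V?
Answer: √(-1656 + 7*√7) ≈ 40.466*I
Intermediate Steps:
a(V) = 19 + V + V^(3/2) (a(V) = -2 + ((21 + V) + V*√V) = -2 + ((21 + V) + V^(3/2)) = -2 + (21 + V + V^(3/2)) = 19 + V + V^(3/2))
√(a(7) + u(-58, 29)) = √((19 + 7 + 7^(3/2)) - 58*29) = √((19 + 7 + 7*√7) - 1682) = √((26 + 7*√7) - 1682) = √(-1656 + 7*√7)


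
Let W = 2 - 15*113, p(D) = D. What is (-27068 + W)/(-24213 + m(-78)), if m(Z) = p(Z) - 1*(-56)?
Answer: 28761/24235 ≈ 1.1868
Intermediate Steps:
W = -1693 (W = 2 - 1695 = -1693)
m(Z) = 56 + Z (m(Z) = Z - 1*(-56) = Z + 56 = 56 + Z)
(-27068 + W)/(-24213 + m(-78)) = (-27068 - 1693)/(-24213 + (56 - 78)) = -28761/(-24213 - 22) = -28761/(-24235) = -28761*(-1/24235) = 28761/24235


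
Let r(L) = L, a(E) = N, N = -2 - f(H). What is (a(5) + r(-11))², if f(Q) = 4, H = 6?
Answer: 289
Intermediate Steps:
N = -6 (N = -2 - 1*4 = -2 - 4 = -6)
a(E) = -6
(a(5) + r(-11))² = (-6 - 11)² = (-17)² = 289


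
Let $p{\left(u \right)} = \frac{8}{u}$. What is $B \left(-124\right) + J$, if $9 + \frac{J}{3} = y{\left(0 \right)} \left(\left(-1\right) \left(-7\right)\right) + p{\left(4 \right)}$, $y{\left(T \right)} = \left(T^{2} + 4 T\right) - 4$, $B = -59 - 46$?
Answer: $12915$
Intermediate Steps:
$B = -105$
$y{\left(T \right)} = -4 + T^{2} + 4 T$
$J = -105$ ($J = -27 + 3 \left(\left(-4 + 0^{2} + 4 \cdot 0\right) \left(\left(-1\right) \left(-7\right)\right) + \frac{8}{4}\right) = -27 + 3 \left(\left(-4 + 0 + 0\right) 7 + 8 \cdot \frac{1}{4}\right) = -27 + 3 \left(\left(-4\right) 7 + 2\right) = -27 + 3 \left(-28 + 2\right) = -27 + 3 \left(-26\right) = -27 - 78 = -105$)
$B \left(-124\right) + J = \left(-105\right) \left(-124\right) - 105 = 13020 - 105 = 12915$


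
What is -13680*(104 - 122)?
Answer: 246240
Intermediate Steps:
-13680*(104 - 122) = -13680*(-18) = -120*(-2052) = 246240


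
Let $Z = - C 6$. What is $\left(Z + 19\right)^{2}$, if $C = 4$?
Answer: $25$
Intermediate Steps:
$Z = -24$ ($Z = \left(-1\right) 4 \cdot 6 = \left(-4\right) 6 = -24$)
$\left(Z + 19\right)^{2} = \left(-24 + 19\right)^{2} = \left(-5\right)^{2} = 25$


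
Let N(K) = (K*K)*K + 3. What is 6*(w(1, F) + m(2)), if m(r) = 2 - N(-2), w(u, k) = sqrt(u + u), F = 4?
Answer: 42 + 6*sqrt(2) ≈ 50.485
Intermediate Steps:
w(u, k) = sqrt(2)*sqrt(u) (w(u, k) = sqrt(2*u) = sqrt(2)*sqrt(u))
N(K) = 3 + K**3 (N(K) = K**2*K + 3 = K**3 + 3 = 3 + K**3)
m(r) = 7 (m(r) = 2 - (3 + (-2)**3) = 2 - (3 - 8) = 2 - 1*(-5) = 2 + 5 = 7)
6*(w(1, F) + m(2)) = 6*(sqrt(2)*sqrt(1) + 7) = 6*(sqrt(2)*1 + 7) = 6*(sqrt(2) + 7) = 6*(7 + sqrt(2)) = 42 + 6*sqrt(2)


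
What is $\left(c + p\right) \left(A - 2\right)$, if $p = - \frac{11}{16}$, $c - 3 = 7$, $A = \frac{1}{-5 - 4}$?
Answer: $- \frac{2831}{144} \approx -19.66$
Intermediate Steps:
$A = - \frac{1}{9}$ ($A = \frac{1}{-9} = - \frac{1}{9} \approx -0.11111$)
$c = 10$ ($c = 3 + 7 = 10$)
$p = - \frac{11}{16}$ ($p = \left(-11\right) \frac{1}{16} = - \frac{11}{16} \approx -0.6875$)
$\left(c + p\right) \left(A - 2\right) = \left(10 - \frac{11}{16}\right) \left(- \frac{1}{9} - 2\right) = \frac{149}{16} \left(- \frac{19}{9}\right) = - \frac{2831}{144}$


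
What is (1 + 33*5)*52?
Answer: 8632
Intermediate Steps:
(1 + 33*5)*52 = (1 + 165)*52 = 166*52 = 8632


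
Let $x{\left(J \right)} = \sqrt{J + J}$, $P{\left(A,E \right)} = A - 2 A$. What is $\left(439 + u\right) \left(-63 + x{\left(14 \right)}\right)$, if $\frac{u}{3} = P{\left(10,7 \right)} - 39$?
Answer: $-18396 + 584 \sqrt{7} \approx -16851.0$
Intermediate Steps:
$P{\left(A,E \right)} = - A$
$x{\left(J \right)} = \sqrt{2} \sqrt{J}$ ($x{\left(J \right)} = \sqrt{2 J} = \sqrt{2} \sqrt{J}$)
$u = -147$ ($u = 3 \left(\left(-1\right) 10 - 39\right) = 3 \left(-10 - 39\right) = 3 \left(-49\right) = -147$)
$\left(439 + u\right) \left(-63 + x{\left(14 \right)}\right) = \left(439 - 147\right) \left(-63 + \sqrt{2} \sqrt{14}\right) = 292 \left(-63 + 2 \sqrt{7}\right) = -18396 + 584 \sqrt{7}$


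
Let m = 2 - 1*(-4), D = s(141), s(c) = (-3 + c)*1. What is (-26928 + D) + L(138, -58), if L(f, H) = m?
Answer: -26784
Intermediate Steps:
s(c) = -3 + c
D = 138 (D = -3 + 141 = 138)
m = 6 (m = 2 + 4 = 6)
L(f, H) = 6
(-26928 + D) + L(138, -58) = (-26928 + 138) + 6 = -26790 + 6 = -26784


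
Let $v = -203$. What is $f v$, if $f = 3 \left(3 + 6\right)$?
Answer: $-5481$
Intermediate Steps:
$f = 27$ ($f = 3 \cdot 9 = 27$)
$f v = 27 \left(-203\right) = -5481$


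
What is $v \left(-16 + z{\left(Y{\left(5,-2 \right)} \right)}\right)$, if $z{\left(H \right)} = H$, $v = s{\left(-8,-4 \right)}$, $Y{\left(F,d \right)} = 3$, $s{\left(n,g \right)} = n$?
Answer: $104$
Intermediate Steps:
$v = -8$
$v \left(-16 + z{\left(Y{\left(5,-2 \right)} \right)}\right) = - 8 \left(-16 + 3\right) = \left(-8\right) \left(-13\right) = 104$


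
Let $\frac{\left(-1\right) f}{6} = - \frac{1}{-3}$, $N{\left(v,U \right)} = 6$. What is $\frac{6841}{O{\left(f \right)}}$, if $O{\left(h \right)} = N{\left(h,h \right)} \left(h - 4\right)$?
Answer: $- \frac{6841}{36} \approx -190.03$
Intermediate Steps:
$f = -2$ ($f = - 6 \left(- \frac{1}{-3}\right) = - 6 \left(\left(-1\right) \left(- \frac{1}{3}\right)\right) = \left(-6\right) \frac{1}{3} = -2$)
$O{\left(h \right)} = -24 + 6 h$ ($O{\left(h \right)} = 6 \left(h - 4\right) = 6 \left(-4 + h\right) = -24 + 6 h$)
$\frac{6841}{O{\left(f \right)}} = \frac{6841}{-24 + 6 \left(-2\right)} = \frac{6841}{-24 - 12} = \frac{6841}{-36} = 6841 \left(- \frac{1}{36}\right) = - \frac{6841}{36}$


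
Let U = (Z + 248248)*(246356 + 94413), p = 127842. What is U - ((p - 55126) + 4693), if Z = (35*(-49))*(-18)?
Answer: 95114684333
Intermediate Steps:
Z = 30870 (Z = -1715*(-18) = 30870)
U = 95114761742 (U = (30870 + 248248)*(246356 + 94413) = 279118*340769 = 95114761742)
U - ((p - 55126) + 4693) = 95114761742 - ((127842 - 55126) + 4693) = 95114761742 - (72716 + 4693) = 95114761742 - 1*77409 = 95114761742 - 77409 = 95114684333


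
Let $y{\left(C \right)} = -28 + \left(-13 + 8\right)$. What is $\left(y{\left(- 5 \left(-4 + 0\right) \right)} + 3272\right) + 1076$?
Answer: $4315$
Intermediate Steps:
$y{\left(C \right)} = -33$ ($y{\left(C \right)} = -28 - 5 = -33$)
$\left(y{\left(- 5 \left(-4 + 0\right) \right)} + 3272\right) + 1076 = \left(-33 + 3272\right) + 1076 = 3239 + 1076 = 4315$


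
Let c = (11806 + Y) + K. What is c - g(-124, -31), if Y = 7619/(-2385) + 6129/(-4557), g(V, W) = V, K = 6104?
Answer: 65317399894/3622815 ≈ 18029.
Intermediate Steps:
Y = -16445816/3622815 (Y = 7619*(-1/2385) + 6129*(-1/4557) = -7619/2385 - 2043/1519 = -16445816/3622815 ≈ -4.5395)
c = 64868170834/3622815 (c = (11806 - 16445816/3622815) + 6104 = 42754508074/3622815 + 6104 = 64868170834/3622815 ≈ 17905.)
c - g(-124, -31) = 64868170834/3622815 - 1*(-124) = 64868170834/3622815 + 124 = 65317399894/3622815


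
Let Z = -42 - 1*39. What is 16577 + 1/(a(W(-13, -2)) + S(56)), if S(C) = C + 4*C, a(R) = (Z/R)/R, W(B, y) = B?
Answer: 783081072/47239 ≈ 16577.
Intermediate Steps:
Z = -81 (Z = -42 - 39 = -81)
a(R) = -81/R² (a(R) = (-81/R)/R = -81/R²)
S(C) = 5*C
16577 + 1/(a(W(-13, -2)) + S(56)) = 16577 + 1/(-81/(-13)² + 5*56) = 16577 + 1/(-81*1/169 + 280) = 16577 + 1/(-81/169 + 280) = 16577 + 1/(47239/169) = 16577 + 169/47239 = 783081072/47239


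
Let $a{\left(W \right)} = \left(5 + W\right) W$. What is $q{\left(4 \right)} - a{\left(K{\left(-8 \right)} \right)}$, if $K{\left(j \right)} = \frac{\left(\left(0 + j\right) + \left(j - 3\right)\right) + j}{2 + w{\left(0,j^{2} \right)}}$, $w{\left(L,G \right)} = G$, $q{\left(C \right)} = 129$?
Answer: $\frac{63345}{484} \approx 130.88$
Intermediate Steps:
$K{\left(j \right)} = \frac{-3 + 3 j}{2 + j^{2}}$ ($K{\left(j \right)} = \frac{\left(\left(0 + j\right) + \left(j - 3\right)\right) + j}{2 + j^{2}} = \frac{\left(j + \left(j - 3\right)\right) + j}{2 + j^{2}} = \frac{\left(j + \left(-3 + j\right)\right) + j}{2 + j^{2}} = \frac{\left(-3 + 2 j\right) + j}{2 + j^{2}} = \frac{-3 + 3 j}{2 + j^{2}}$)
$a{\left(W \right)} = W \left(5 + W\right)$
$q{\left(4 \right)} - a{\left(K{\left(-8 \right)} \right)} = 129 - \frac{3 \left(-1 - 8\right)}{2 + \left(-8\right)^{2}} \left(5 + \frac{3 \left(-1 - 8\right)}{2 + \left(-8\right)^{2}}\right) = 129 - 3 \frac{1}{2 + 64} \left(-9\right) \left(5 + 3 \frac{1}{2 + 64} \left(-9\right)\right) = 129 - 3 \cdot \frac{1}{66} \left(-9\right) \left(5 + 3 \cdot \frac{1}{66} \left(-9\right)\right) = 129 - - \frac{9 \left(5 - \frac{9}{22}\right)}{22} = 129 - \left(- \frac{9}{22}\right) \frac{101}{22} = 129 - - \frac{909}{484} = 129 + \frac{909}{484} = \frac{63345}{484}$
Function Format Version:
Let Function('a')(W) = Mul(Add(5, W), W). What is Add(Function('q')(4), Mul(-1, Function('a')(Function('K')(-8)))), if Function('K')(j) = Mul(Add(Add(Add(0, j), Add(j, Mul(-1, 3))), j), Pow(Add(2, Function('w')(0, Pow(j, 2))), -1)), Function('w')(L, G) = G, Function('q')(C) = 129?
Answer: Rational(63345, 484) ≈ 130.88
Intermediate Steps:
Function('K')(j) = Mul(Pow(Add(2, Pow(j, 2)), -1), Add(-3, Mul(3, j))) (Function('K')(j) = Mul(Add(Add(Add(0, j), Add(j, Mul(-1, 3))), j), Pow(Add(2, Pow(j, 2)), -1)) = Mul(Add(Add(j, Add(j, -3)), j), Pow(Add(2, Pow(j, 2)), -1)) = Mul(Add(Add(j, Add(-3, j)), j), Pow(Add(2, Pow(j, 2)), -1)) = Mul(Add(Add(-3, Mul(2, j)), j), Pow(Add(2, Pow(j, 2)), -1)) = Mul(Add(-3, Mul(3, j)), Pow(Add(2, Pow(j, 2)), -1)) = Mul(Pow(Add(2, Pow(j, 2)), -1), Add(-3, Mul(3, j))))
Function('a')(W) = Mul(W, Add(5, W))
Add(Function('q')(4), Mul(-1, Function('a')(Function('K')(-8)))) = Add(129, Mul(-1, Mul(Mul(3, Pow(Add(2, Pow(-8, 2)), -1), Add(-1, -8)), Add(5, Mul(3, Pow(Add(2, Pow(-8, 2)), -1), Add(-1, -8)))))) = Add(129, Mul(-1, Mul(Mul(3, Pow(Add(2, 64), -1), -9), Add(5, Mul(3, Pow(Add(2, 64), -1), -9))))) = Add(129, Mul(-1, Mul(Mul(3, Pow(66, -1), -9), Add(5, Mul(3, Pow(66, -1), -9))))) = Add(129, Mul(-1, Mul(Mul(3, Rational(1, 66), -9), Add(5, Mul(3, Rational(1, 66), -9))))) = Add(129, Mul(-1, Mul(Rational(-9, 22), Add(5, Rational(-9, 22))))) = Add(129, Mul(-1, Mul(Rational(-9, 22), Rational(101, 22)))) = Add(129, Mul(-1, Rational(-909, 484))) = Add(129, Rational(909, 484)) = Rational(63345, 484)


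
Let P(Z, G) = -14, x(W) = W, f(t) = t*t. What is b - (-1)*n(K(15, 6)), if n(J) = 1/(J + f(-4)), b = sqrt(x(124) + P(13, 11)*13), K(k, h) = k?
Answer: 1/31 + I*sqrt(58) ≈ 0.032258 + 7.6158*I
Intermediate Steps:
f(t) = t**2
b = I*sqrt(58) (b = sqrt(124 - 14*13) = sqrt(124 - 182) = sqrt(-58) = I*sqrt(58) ≈ 7.6158*I)
n(J) = 1/(16 + J) (n(J) = 1/(J + (-4)**2) = 1/(J + 16) = 1/(16 + J))
b - (-1)*n(K(15, 6)) = I*sqrt(58) - (-1)/(16 + 15) = I*sqrt(58) - (-1)/31 = I*sqrt(58) - 1*(-1/31) = I*sqrt(58) + 1/31 = 1/31 + I*sqrt(58)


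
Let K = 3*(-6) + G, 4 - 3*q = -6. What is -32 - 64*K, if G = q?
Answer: 2720/3 ≈ 906.67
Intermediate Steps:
q = 10/3 (q = 4/3 - 1/3*(-6) = 4/3 + 2 = 10/3 ≈ 3.3333)
G = 10/3 ≈ 3.3333
K = -44/3 (K = 3*(-6) + 10/3 = -18 + 10/3 = -44/3 ≈ -14.667)
-32 - 64*K = -32 - 64*(-44/3) = -32 + 2816/3 = 2720/3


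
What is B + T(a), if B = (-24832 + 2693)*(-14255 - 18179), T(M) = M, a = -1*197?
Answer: 718056129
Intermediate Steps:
a = -197
B = 718056326 (B = -22139*(-32434) = 718056326)
B + T(a) = 718056326 - 197 = 718056129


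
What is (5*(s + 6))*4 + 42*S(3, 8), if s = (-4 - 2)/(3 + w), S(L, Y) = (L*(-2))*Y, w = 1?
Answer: -1926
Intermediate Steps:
S(L, Y) = -2*L*Y (S(L, Y) = (-2*L)*Y = -2*L*Y)
s = -3/2 (s = (-4 - 2)/(3 + 1) = -6/4 = -6*1/4 = -3/2 ≈ -1.5000)
(5*(s + 6))*4 + 42*S(3, 8) = (5*(-3/2 + 6))*4 + 42*(-2*3*8) = (5*(9/2))*4 + 42*(-48) = (45/2)*4 - 2016 = 90 - 2016 = -1926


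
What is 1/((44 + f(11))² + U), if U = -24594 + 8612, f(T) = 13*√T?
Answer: -12187/134126873 - 1144*√11/134126873 ≈ -0.00011915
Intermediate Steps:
U = -15982
1/((44 + f(11))² + U) = 1/((44 + 13*√11)² - 15982) = 1/(-15982 + (44 + 13*√11)²)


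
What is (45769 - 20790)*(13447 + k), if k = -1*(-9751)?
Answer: 579462842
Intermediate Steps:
k = 9751
(45769 - 20790)*(13447 + k) = (45769 - 20790)*(13447 + 9751) = 24979*23198 = 579462842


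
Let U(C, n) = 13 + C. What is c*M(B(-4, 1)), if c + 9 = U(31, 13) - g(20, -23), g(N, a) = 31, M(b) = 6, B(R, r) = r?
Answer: 24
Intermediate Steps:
c = 4 (c = -9 + ((13 + 31) - 1*31) = -9 + (44 - 31) = -9 + 13 = 4)
c*M(B(-4, 1)) = 4*6 = 24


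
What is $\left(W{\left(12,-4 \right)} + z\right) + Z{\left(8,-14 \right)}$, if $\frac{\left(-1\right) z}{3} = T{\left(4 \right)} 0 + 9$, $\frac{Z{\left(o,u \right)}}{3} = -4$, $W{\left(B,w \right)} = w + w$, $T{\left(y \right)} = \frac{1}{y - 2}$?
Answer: $-47$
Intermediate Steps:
$T{\left(y \right)} = \frac{1}{-2 + y}$
$W{\left(B,w \right)} = 2 w$
$Z{\left(o,u \right)} = -12$ ($Z{\left(o,u \right)} = 3 \left(-4\right) = -12$)
$z = -27$ ($z = - 3 \left(\frac{1}{-2 + 4} \cdot 0 + 9\right) = - 3 \left(\frac{1}{2} \cdot 0 + 9\right) = - 3 \left(0 + 9\right) = \left(-3\right) 9 = -27$)
$\left(W{\left(12,-4 \right)} + z\right) + Z{\left(8,-14 \right)} = \left(2 \left(-4\right) - 27\right) - 12 = \left(-8 - 27\right) - 12 = -35 - 12 = -47$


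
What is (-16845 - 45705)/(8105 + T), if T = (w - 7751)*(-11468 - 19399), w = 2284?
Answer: -31275/84378997 ≈ -0.00037065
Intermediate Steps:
T = 168749889 (T = (2284 - 7751)*(-11468 - 19399) = -5467*(-30867) = 168749889)
(-16845 - 45705)/(8105 + T) = (-16845 - 45705)/(8105 + 168749889) = -62550/168757994 = -62550*1/168757994 = -31275/84378997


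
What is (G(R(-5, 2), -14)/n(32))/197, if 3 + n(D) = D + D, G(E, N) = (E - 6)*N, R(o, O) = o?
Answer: 154/12017 ≈ 0.012815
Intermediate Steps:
G(E, N) = N*(-6 + E) (G(E, N) = (-6 + E)*N = N*(-6 + E))
n(D) = -3 + 2*D (n(D) = -3 + (D + D) = -3 + 2*D)
(G(R(-5, 2), -14)/n(32))/197 = ((-14*(-6 - 5))/(-3 + 2*32))/197 = ((-14*(-11))/(-3 + 64))*(1/197) = (154/61)*(1/197) = 154/12017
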